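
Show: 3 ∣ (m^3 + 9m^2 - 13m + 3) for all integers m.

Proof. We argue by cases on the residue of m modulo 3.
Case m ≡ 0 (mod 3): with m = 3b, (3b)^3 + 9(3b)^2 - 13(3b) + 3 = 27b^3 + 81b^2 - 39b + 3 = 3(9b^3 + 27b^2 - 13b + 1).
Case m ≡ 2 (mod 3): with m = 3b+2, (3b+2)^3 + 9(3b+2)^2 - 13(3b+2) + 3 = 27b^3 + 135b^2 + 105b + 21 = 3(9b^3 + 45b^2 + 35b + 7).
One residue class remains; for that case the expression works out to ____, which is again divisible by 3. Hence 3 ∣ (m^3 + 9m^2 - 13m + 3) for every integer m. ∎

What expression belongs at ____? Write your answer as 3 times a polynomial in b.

3(9b^3 + 36b^2 + 8b)

Only m ≡ 1 (mod 3) is unaccounted for. Put m = 3b+1:
(3b+1)^3 + 9(3b+1)^2 - 13(3b+1) + 3 expands to 27b^3 + 108b^2 + 24b,
and factoring out 3 leaves 3(9b^3 + 36b^2 + 8b).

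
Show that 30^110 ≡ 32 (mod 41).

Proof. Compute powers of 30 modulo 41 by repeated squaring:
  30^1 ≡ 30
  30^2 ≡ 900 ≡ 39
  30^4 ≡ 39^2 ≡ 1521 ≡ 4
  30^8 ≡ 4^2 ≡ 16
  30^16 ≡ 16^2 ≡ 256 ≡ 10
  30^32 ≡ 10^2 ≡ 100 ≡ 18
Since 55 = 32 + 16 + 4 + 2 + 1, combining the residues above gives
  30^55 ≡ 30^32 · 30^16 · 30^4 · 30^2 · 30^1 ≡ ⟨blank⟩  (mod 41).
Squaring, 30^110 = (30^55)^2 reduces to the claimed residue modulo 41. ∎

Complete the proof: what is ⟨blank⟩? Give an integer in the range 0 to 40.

30^32 · 30^16 · 30^4 · 30^2 · 30^1 ≡ 18 · 10 · 4 · 39 · 30 = 842400.
842400 mod 41 = 14, so 30^55 ≡ 14 (mod 41).

14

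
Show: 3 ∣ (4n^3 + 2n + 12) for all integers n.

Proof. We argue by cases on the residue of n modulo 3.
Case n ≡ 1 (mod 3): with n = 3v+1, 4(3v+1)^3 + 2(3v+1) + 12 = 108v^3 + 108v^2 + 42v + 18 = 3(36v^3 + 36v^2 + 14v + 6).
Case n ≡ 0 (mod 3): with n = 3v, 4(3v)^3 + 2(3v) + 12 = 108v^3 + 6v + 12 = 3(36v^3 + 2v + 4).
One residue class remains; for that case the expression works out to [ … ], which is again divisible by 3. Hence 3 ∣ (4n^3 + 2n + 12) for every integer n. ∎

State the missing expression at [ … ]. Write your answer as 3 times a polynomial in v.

3(36v^3 + 72v^2 + 50v + 16)

The residues treated are {1, 0}, so the missing case is n ≡ 2 (mod 3); write n = 3v+2.
Then 4(3v+2)^3 + 2(3v+2) + 12 = 108v^3 + 216v^2 + 150v + 48 = 3(36v^3 + 72v^2 + 50v + 16).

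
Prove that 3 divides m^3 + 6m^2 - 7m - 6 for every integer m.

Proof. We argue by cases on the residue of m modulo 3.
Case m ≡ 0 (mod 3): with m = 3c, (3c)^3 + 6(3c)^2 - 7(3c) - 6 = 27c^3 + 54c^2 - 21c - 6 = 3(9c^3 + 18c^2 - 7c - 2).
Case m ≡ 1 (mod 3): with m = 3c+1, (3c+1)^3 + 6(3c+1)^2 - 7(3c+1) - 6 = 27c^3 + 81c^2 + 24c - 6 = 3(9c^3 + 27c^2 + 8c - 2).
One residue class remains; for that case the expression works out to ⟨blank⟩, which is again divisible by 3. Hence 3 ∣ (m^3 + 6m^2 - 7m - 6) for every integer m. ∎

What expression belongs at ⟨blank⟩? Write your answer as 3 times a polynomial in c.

Only m ≡ 2 (mod 3) is unaccounted for. Put m = 3c+2:
(3c+2)^3 + 6(3c+2)^2 - 7(3c+2) - 6 expands to 27c^3 + 108c^2 + 87c + 12,
and factoring out 3 leaves 3(9c^3 + 36c^2 + 29c + 4).

3(9c^3 + 36c^2 + 29c + 4)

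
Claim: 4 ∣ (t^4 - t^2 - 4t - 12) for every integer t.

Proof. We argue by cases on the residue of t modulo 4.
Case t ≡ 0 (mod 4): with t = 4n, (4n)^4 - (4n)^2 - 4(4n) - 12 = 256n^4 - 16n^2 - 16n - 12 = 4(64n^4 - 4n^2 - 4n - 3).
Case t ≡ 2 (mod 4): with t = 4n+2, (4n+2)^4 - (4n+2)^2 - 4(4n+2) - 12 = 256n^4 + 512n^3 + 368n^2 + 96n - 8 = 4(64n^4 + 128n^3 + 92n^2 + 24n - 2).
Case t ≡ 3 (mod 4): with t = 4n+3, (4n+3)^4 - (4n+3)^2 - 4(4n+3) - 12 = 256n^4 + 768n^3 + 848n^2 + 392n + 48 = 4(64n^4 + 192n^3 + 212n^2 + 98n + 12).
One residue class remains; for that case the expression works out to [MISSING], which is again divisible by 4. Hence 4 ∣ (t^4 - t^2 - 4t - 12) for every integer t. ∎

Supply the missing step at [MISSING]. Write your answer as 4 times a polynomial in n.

4(64n^4 + 64n^3 + 20n^2 - 2n - 4)

The residues treated are {0, 2, 3}, so the missing case is t ≡ 1 (mod 4); write t = 4n+1.
Then (4n+1)^4 - (4n+1)^2 - 4(4n+1) - 12 = 256n^4 + 256n^3 + 80n^2 - 8n - 16 = 4(64n^4 + 64n^3 + 20n^2 - 2n - 4).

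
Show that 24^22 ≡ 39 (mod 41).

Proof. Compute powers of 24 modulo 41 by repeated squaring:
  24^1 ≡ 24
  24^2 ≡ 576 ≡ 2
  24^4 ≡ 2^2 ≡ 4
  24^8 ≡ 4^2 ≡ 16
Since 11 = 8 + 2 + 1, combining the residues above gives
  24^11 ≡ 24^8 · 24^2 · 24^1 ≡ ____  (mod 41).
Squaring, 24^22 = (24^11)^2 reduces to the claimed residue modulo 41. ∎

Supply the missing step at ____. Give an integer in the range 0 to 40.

24^8 · 24^2 · 24^1 ≡ 16 · 2 · 24 = 768.
768 mod 41 = 30, so 24^11 ≡ 30 (mod 41).

30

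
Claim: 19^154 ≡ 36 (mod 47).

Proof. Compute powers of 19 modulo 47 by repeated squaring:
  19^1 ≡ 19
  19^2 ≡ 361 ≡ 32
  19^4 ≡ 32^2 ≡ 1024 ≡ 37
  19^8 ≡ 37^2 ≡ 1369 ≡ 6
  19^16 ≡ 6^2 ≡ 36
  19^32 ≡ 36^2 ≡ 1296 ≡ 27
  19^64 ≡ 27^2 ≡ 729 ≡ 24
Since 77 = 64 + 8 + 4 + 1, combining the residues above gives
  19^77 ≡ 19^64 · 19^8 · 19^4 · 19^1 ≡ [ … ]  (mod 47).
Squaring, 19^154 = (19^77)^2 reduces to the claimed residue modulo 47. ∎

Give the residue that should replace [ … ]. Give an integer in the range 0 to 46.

41

Multiply the listed residues: 24 · 6 · 37 · 19 = 144 → 5328 → 101232.
Reducing modulo 47: 101232 = 2153·47 + 41, so 19^77 ≡ 41.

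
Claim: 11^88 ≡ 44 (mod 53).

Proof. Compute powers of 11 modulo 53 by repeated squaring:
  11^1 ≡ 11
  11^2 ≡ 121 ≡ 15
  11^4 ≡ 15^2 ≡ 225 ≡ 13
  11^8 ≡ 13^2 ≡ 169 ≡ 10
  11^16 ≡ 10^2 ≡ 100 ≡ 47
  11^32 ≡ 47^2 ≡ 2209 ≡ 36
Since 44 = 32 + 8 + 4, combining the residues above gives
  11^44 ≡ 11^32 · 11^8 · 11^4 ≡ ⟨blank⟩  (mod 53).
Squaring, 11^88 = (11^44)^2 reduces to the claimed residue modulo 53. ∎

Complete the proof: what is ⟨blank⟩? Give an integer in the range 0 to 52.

11^32 · 11^8 · 11^4 ≡ 36 · 10 · 13 = 4680.
4680 mod 53 = 16, so 11^44 ≡ 16 (mod 53).

16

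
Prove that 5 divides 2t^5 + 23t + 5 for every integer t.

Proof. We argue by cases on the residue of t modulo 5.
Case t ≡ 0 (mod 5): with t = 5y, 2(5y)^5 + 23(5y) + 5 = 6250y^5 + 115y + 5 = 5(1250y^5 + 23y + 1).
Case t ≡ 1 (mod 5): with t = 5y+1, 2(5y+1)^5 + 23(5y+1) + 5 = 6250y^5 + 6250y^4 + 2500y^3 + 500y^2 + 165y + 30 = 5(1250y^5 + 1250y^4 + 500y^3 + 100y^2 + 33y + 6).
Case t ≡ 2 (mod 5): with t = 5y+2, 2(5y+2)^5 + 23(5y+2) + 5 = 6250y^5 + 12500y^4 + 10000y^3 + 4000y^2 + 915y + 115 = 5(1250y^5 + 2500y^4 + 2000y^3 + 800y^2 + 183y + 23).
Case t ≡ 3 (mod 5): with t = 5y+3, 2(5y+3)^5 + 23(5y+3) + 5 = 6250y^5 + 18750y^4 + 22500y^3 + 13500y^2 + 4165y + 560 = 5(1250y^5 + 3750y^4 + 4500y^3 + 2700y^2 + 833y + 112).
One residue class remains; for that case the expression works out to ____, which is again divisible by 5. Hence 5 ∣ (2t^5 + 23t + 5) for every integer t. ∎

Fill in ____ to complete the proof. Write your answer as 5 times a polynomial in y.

5(1250y^5 + 5000y^4 + 8000y^3 + 6400y^2 + 2583y + 429)

Only t ≡ 4 (mod 5) is unaccounted for. Put t = 5y+4:
2(5y+4)^5 + 23(5y+4) + 5 expands to 6250y^5 + 25000y^4 + 40000y^3 + 32000y^2 + 12915y + 2145,
and factoring out 5 leaves 5(1250y^5 + 5000y^4 + 8000y^3 + 6400y^2 + 2583y + 429).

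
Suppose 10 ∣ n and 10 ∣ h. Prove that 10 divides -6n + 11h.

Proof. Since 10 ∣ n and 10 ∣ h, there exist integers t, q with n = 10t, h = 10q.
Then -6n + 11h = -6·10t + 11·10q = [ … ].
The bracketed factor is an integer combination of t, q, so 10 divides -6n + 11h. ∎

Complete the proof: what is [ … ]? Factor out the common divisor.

Pull the common 10 out of every term: -6·10t + 11·10q = 10(11q - 6t).
11q - 6t is an integer, which exhibits the divisibility.

10(11q - 6t)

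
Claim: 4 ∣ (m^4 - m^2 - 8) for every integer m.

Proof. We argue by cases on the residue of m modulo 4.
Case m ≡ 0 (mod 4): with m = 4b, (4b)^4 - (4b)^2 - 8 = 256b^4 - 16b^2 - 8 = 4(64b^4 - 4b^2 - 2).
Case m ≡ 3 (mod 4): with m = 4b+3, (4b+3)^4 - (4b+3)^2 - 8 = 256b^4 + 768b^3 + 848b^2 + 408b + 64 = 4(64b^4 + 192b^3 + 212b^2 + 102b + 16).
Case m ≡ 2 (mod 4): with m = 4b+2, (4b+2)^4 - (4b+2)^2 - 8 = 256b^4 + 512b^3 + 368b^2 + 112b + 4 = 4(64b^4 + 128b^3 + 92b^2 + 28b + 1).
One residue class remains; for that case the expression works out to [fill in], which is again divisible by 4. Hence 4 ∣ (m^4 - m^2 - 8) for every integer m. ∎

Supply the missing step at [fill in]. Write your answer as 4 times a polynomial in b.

4(64b^4 + 64b^3 + 20b^2 + 2b - 2)

The residues treated are {0, 3, 2}, so the missing case is m ≡ 1 (mod 4); write m = 4b+1.
Then (4b+1)^4 - (4b+1)^2 - 8 = 256b^4 + 256b^3 + 80b^2 + 8b - 8 = 4(64b^4 + 64b^3 + 20b^2 + 2b - 2).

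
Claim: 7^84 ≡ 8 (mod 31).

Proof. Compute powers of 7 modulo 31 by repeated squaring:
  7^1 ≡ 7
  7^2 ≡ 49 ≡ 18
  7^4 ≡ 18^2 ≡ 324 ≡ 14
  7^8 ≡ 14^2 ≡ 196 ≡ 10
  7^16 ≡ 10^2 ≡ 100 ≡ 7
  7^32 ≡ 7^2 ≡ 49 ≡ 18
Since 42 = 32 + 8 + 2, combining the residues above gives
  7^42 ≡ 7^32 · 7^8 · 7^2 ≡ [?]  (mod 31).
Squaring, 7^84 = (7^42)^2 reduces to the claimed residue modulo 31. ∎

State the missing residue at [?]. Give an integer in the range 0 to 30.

16

7^32 · 7^8 · 7^2 ≡ 18 · 10 · 18 = 3240.
3240 mod 31 = 16, so 7^42 ≡ 16 (mod 31).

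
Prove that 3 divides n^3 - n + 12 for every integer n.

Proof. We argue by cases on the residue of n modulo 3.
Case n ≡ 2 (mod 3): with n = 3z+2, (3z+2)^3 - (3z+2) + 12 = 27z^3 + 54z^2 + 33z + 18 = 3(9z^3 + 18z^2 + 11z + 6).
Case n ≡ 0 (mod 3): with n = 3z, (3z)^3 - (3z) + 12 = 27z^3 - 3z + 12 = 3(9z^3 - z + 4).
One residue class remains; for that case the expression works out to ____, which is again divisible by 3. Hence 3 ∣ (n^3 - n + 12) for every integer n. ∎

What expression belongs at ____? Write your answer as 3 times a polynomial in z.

3(9z^3 + 9z^2 + 2z + 4)

Only n ≡ 1 (mod 3) is unaccounted for. Put n = 3z+1:
(3z+1)^3 - (3z+1) + 12 expands to 27z^3 + 27z^2 + 6z + 12,
and factoring out 3 leaves 3(9z^3 + 9z^2 + 2z + 4).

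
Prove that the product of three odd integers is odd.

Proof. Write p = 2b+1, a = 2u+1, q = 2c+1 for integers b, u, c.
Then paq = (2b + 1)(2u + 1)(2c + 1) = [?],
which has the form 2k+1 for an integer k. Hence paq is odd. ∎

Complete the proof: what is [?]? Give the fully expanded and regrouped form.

2(4bcu + 2bc + 2bu + b + 2cu + c + u) + 1

Expanding: (2b + 1)(2u + 1)(2c + 1) = 8bcu + 4bc + 4bu + 2b + 4cu + 2c + 2u + 1.
Every term except the constant is even, so this is 2(4bcu + 2bc + 2bu + b + 2cu + c + u) + 1,
and 4bcu + 2bc + 2bu + b + 2cu + c + u ∈ ℤ gives the required form.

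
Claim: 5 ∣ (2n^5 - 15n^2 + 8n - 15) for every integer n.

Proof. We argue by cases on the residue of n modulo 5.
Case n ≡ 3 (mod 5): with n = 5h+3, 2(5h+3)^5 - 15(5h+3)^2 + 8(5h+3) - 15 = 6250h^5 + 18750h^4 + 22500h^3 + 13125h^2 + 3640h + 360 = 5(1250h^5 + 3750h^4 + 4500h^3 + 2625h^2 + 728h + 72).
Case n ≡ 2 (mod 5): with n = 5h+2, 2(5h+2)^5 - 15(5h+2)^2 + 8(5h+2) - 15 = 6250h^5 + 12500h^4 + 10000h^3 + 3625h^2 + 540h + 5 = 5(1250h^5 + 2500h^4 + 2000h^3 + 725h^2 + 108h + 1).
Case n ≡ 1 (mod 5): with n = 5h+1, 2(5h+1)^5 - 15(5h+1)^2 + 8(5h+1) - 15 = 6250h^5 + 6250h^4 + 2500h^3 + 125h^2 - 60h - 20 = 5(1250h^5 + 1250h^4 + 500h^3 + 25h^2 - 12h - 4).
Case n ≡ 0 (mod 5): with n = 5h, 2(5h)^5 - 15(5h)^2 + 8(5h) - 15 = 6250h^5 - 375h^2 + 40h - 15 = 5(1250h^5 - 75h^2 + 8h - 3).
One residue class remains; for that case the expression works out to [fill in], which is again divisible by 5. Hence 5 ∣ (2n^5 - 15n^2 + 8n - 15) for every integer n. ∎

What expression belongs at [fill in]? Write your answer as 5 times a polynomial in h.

5(1250h^5 + 5000h^4 + 8000h^3 + 6325h^2 + 2448h + 365)

Only n ≡ 4 (mod 5) is unaccounted for. Put n = 5h+4:
2(5h+4)^5 - 15(5h+4)^2 + 8(5h+4) - 15 expands to 6250h^5 + 25000h^4 + 40000h^3 + 31625h^2 + 12240h + 1825,
and factoring out 5 leaves 5(1250h^5 + 5000h^4 + 8000h^3 + 6325h^2 + 2448h + 365).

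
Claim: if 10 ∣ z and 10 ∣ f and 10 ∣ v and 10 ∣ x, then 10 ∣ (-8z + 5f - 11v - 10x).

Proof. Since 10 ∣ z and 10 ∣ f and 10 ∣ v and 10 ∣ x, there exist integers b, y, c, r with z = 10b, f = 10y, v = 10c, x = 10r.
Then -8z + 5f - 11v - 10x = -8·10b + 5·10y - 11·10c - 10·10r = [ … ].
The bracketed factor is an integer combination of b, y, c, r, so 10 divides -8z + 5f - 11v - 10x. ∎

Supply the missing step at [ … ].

10(-8b - 11c - 10r + 5y)

Each term has a factor of 10: -8·10b + 5·10y - 11·10c - 10·10r = 10·(-8b - 11c - 10r + 5y).
Since -8b - 11c - 10r + 5y is an integer, 10 ∣ (-8z + 5f - 11v - 10x).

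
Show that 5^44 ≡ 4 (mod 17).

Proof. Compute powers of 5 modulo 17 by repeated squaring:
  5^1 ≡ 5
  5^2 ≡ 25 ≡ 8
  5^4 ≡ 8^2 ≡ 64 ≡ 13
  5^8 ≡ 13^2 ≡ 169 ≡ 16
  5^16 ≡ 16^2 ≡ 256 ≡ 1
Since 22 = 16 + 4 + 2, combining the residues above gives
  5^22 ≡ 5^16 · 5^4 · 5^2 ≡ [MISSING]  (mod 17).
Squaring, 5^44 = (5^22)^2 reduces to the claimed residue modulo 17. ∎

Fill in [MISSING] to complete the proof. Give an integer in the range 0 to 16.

Multiply the listed residues: 1 · 13 · 8 = 13 → 104.
Reducing modulo 17: 104 = 6·17 + 2, so 5^22 ≡ 2.

2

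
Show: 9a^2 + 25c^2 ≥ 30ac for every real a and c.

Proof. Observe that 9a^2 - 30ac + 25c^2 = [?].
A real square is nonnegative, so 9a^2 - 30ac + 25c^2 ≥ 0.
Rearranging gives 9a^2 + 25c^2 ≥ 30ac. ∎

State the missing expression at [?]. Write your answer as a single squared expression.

(3a - 5c)^2

The leading and trailing coefficients are 3^2 and 5^2, and 30 = 2·3·5, so the trinomial is (3a - 5c)^2.
Hence 9a^2 - 30ac + 25c^2 ≥ 0.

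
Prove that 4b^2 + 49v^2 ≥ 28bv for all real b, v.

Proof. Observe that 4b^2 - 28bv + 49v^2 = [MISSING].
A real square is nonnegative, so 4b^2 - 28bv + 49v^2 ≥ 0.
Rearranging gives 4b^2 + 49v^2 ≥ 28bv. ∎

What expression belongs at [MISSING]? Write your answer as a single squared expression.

(2b - 7v)^2

4b^2 - 28bv + 49v^2 is a perfect-square trinomial: the outer terms are (2b)^2 and (7v)^2, and the cross term is -2·2b·7v.
So 4b^2 - 28bv + 49v^2 = (2b - 7v)^2 ≥ 0.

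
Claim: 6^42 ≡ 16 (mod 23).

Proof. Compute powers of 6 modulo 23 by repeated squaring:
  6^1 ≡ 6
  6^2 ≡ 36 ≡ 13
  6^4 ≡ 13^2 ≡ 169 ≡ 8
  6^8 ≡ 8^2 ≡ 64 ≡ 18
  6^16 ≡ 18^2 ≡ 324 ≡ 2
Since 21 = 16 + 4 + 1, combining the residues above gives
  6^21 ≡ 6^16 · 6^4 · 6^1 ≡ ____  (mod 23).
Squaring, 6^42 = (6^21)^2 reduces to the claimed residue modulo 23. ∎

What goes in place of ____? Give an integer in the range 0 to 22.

6^16 · 6^4 · 6^1 ≡ 2 · 8 · 6 = 96.
96 mod 23 = 4, so 6^21 ≡ 4 (mod 23).

4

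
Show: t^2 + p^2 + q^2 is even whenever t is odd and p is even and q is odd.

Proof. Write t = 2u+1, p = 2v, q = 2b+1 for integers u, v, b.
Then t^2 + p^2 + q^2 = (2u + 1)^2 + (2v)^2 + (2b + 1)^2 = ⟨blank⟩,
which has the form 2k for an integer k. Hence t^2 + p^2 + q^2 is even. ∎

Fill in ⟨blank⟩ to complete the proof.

Expanding: (2u + 1)^2 + (2v)^2 + (2b + 1)^2 = 4b^2 + 4b + 4u^2 + 4u + 4v^2 + 2.
Every term is even; pulling out the factor of 2 gives 2(2b^2 + 2b + 2u^2 + 2u + 2v^2 + 1).

2(2b^2 + 2b + 2u^2 + 2u + 2v^2 + 1)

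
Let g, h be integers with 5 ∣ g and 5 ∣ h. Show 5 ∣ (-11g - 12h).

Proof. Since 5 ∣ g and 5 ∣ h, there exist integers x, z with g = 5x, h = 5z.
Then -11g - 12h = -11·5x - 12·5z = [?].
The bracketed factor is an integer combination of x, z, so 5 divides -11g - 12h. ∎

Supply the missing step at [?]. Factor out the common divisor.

5(-11x - 12z)

Pull the common 5 out of every term: -11·5x - 12·5z = 5(-11x - 12z).
-11x - 12z is an integer, which exhibits the divisibility.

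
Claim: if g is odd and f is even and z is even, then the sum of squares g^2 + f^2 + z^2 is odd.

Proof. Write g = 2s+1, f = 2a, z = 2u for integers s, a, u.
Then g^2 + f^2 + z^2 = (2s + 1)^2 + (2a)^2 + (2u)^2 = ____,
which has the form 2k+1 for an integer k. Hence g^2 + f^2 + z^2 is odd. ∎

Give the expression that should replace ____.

(2s + 1)^2 + (2a)^2 + (2u)^2 = 4a^2 + 4s^2 + 4s + 4u^2 + 1
= 2(2a^2 + 2s^2 + 2s + 2u^2) + 1.
Since 2a^2 + 2s^2 + 2s + 2u^2 is an integer, the sum of squares is of the form 2k+1 for an integer k.

2(2a^2 + 2s^2 + 2s + 2u^2) + 1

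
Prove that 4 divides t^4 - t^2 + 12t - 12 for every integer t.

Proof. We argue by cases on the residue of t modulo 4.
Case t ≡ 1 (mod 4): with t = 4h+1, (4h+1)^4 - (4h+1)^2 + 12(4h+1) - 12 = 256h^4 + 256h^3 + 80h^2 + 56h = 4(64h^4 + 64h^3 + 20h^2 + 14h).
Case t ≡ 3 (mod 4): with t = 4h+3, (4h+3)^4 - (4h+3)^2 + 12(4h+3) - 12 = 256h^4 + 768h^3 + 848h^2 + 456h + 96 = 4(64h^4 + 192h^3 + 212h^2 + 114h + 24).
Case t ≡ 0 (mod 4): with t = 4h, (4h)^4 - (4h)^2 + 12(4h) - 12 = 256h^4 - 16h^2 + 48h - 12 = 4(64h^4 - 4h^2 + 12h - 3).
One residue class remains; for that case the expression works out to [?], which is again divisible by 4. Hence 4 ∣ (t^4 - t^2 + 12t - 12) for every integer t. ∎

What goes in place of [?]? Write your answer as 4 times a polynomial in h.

The residues treated are {1, 3, 0}, so the missing case is t ≡ 2 (mod 4); write t = 4h+2.
Then (4h+2)^4 - (4h+2)^2 + 12(4h+2) - 12 = 256h^4 + 512h^3 + 368h^2 + 160h + 24 = 4(64h^4 + 128h^3 + 92h^2 + 40h + 6).

4(64h^4 + 128h^3 + 92h^2 + 40h + 6)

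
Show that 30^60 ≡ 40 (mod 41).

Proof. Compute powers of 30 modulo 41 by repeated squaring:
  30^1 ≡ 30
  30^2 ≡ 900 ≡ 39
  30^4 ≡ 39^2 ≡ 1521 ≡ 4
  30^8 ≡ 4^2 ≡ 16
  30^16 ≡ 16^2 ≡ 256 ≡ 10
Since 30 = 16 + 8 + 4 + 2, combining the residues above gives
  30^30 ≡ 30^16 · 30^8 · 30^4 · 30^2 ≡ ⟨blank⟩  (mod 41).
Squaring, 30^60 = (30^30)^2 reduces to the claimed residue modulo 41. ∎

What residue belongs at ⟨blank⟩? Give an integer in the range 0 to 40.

Multiply the listed residues: 10 · 16 · 4 · 39 = 160 → 640 → 24960.
Reducing modulo 41: 24960 = 608·41 + 32, so 30^30 ≡ 32.

32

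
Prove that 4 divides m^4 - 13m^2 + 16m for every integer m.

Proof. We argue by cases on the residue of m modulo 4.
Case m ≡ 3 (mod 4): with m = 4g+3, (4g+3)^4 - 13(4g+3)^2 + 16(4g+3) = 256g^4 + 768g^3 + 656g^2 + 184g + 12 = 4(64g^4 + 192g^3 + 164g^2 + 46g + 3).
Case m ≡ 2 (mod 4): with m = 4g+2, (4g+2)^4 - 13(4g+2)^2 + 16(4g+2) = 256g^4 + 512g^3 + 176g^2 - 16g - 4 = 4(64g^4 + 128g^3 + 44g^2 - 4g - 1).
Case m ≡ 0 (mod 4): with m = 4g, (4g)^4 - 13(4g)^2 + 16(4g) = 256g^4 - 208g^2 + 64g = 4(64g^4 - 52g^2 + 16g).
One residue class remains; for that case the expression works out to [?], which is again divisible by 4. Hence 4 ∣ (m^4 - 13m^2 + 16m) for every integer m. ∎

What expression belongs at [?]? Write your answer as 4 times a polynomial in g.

4(64g^4 + 64g^3 - 28g^2 - 6g + 1)

Only m ≡ 1 (mod 4) is unaccounted for. Put m = 4g+1:
(4g+1)^4 - 13(4g+1)^2 + 16(4g+1) expands to 256g^4 + 256g^3 - 112g^2 - 24g + 4,
and factoring out 4 leaves 4(64g^4 + 64g^3 - 28g^2 - 6g + 1).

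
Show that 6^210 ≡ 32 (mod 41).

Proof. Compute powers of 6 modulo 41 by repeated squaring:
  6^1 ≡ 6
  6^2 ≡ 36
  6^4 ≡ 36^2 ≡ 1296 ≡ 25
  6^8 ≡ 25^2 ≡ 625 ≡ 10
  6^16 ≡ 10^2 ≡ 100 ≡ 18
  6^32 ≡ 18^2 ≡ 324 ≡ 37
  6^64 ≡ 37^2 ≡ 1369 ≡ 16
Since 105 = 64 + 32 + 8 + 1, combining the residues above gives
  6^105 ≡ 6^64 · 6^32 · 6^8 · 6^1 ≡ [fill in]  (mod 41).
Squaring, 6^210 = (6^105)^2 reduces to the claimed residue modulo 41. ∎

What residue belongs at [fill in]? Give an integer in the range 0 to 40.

14

6^64 · 6^32 · 6^8 · 6^1 ≡ 16 · 37 · 10 · 6 = 35520.
35520 mod 41 = 14, so 6^105 ≡ 14 (mod 41).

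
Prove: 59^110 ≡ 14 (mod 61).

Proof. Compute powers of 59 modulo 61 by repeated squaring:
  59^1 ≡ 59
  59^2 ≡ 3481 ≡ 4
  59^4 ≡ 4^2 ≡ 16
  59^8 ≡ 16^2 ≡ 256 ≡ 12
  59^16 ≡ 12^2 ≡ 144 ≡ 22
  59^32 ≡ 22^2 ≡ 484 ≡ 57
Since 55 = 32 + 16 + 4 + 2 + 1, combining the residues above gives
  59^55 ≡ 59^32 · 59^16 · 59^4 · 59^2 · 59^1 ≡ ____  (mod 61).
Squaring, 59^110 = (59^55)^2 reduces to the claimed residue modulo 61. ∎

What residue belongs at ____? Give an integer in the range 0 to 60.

59^32 · 59^16 · 59^4 · 59^2 · 59^1 ≡ 57 · 22 · 16 · 4 · 59 = 4735104.
4735104 mod 61 = 40, so 59^55 ≡ 40 (mod 61).

40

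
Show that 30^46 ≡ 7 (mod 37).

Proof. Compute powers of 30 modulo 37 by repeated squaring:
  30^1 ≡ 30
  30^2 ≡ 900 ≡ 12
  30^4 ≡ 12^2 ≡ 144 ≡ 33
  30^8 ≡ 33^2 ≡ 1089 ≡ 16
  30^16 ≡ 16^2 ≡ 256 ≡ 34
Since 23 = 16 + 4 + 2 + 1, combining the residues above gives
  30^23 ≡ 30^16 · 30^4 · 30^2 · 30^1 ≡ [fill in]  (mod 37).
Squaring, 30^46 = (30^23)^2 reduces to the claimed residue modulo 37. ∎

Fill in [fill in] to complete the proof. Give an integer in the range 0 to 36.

28

Multiply the listed residues: 34 · 33 · 12 · 30 = 1122 → 13464 → 403920.
Reducing modulo 37: 403920 = 10916·37 + 28, so 30^23 ≡ 28.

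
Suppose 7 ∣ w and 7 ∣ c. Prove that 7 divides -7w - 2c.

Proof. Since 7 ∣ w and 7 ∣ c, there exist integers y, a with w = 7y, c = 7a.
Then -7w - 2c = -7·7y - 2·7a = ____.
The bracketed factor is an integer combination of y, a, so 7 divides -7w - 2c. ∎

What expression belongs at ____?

Pull the common 7 out of every term: -7·7y - 2·7a = 7(-2a - 7y).
-2a - 7y is an integer, which exhibits the divisibility.

7(-2a - 7y)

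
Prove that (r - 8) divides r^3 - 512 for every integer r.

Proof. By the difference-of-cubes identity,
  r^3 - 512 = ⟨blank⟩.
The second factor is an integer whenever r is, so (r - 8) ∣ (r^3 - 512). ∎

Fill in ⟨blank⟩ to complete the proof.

(r - 8)(r^2 + 8r + 64)

a^3 - b^3 = (a - b)(a^2 + ab + b^2). With a = r, b = 8:
r^3 - 512 = (r - 8)(r^2 + 8r + 64).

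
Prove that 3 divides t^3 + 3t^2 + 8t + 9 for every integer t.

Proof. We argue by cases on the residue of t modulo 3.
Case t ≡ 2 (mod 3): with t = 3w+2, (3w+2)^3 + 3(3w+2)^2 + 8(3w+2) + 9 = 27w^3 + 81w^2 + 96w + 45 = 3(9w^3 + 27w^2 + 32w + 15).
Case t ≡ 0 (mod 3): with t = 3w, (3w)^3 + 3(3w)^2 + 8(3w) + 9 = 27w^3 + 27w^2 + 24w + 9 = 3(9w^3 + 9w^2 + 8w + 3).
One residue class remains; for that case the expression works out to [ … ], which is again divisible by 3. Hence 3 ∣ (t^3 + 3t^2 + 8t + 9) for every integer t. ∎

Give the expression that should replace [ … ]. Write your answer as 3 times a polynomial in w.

The residues treated are {2, 0}, so the missing case is t ≡ 1 (mod 3); write t = 3w+1.
Then (3w+1)^3 + 3(3w+1)^2 + 8(3w+1) + 9 = 27w^3 + 54w^2 + 51w + 21 = 3(9w^3 + 18w^2 + 17w + 7).

3(9w^3 + 18w^2 + 17w + 7)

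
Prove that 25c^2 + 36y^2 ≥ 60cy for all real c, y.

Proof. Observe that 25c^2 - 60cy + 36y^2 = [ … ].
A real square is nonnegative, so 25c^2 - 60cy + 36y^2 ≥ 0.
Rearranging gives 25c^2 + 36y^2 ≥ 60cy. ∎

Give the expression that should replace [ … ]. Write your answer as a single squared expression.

The leading and trailing coefficients are 5^2 and 6^2, and 60 = 2·5·6, so the trinomial is (5c - 6y)^2.
Hence 25c^2 - 60cy + 36y^2 ≥ 0.

(5c - 6y)^2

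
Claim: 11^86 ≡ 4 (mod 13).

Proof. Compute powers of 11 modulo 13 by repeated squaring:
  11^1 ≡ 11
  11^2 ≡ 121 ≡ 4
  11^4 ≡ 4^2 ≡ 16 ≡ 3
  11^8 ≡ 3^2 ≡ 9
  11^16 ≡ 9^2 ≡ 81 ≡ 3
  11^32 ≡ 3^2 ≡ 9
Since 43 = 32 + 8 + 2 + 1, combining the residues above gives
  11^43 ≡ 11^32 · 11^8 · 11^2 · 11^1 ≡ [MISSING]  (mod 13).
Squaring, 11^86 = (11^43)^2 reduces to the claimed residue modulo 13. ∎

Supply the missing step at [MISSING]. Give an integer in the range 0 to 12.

Multiply the listed residues: 9 · 9 · 4 · 11 = 81 → 324 → 3564.
Reducing modulo 13: 3564 = 274·13 + 2, so 11^43 ≡ 2.

2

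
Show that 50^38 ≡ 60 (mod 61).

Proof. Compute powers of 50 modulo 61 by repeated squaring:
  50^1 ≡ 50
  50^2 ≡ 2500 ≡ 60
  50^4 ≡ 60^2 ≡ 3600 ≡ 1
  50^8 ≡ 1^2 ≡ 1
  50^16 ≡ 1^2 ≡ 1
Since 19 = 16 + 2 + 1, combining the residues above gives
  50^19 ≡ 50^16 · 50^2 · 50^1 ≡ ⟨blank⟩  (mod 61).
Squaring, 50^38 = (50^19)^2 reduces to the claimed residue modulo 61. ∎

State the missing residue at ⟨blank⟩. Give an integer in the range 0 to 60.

11

Multiply the listed residues: 1 · 60 · 50 = 60 → 3000.
Reducing modulo 61: 3000 = 49·61 + 11, so 50^19 ≡ 11.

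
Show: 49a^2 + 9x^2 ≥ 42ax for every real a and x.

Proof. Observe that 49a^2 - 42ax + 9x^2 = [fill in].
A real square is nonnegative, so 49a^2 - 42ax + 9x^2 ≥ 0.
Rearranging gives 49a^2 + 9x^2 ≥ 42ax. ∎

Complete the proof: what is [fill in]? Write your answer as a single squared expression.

The leading and trailing coefficients are 7^2 and 3^2, and 42 = 2·7·3, so the trinomial is (7a - 3x)^2.
Hence 49a^2 - 42ax + 9x^2 ≥ 0.

(7a - 3x)^2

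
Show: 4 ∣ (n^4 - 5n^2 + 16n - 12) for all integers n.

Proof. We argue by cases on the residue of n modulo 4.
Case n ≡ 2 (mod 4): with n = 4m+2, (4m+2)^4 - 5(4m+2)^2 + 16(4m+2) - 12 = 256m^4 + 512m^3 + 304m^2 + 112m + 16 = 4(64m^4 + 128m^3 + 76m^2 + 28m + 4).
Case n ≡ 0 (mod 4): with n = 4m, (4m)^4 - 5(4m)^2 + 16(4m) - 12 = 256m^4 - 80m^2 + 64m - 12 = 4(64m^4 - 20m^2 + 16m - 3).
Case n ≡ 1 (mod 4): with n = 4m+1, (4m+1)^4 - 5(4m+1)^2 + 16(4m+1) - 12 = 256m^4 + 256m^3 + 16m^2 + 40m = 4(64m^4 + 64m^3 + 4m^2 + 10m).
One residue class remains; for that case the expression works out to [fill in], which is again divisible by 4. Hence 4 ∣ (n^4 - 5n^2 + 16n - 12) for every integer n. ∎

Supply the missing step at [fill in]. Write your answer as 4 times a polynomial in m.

4(64m^4 + 192m^3 + 196m^2 + 94m + 18)

Only n ≡ 3 (mod 4) is unaccounted for. Put n = 4m+3:
(4m+3)^4 - 5(4m+3)^2 + 16(4m+3) - 12 expands to 256m^4 + 768m^3 + 784m^2 + 376m + 72,
and factoring out 4 leaves 4(64m^4 + 192m^3 + 196m^2 + 94m + 18).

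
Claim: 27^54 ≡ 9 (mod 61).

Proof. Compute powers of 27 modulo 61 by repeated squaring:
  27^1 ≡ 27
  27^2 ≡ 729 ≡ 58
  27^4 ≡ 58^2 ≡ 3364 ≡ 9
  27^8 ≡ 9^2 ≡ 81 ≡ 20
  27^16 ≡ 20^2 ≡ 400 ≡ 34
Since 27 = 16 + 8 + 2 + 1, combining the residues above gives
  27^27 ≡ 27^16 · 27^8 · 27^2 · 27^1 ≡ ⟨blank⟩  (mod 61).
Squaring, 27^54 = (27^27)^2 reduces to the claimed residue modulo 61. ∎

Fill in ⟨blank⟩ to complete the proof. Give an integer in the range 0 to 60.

27^16 · 27^8 · 27^2 · 27^1 ≡ 34 · 20 · 58 · 27 = 1064880.
1064880 mod 61 = 3, so 27^27 ≡ 3 (mod 61).

3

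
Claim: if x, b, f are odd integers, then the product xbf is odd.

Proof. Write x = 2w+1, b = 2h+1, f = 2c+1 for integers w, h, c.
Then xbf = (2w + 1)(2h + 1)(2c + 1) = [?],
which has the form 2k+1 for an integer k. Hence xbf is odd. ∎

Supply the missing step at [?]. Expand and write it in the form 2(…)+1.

2(4chw + 2ch + 2cw + c + 2hw + h + w) + 1

Expanding: (2w + 1)(2h + 1)(2c + 1) = 8chw + 4ch + 4cw + 2c + 4hw + 2h + 2w + 1.
Every term except the constant is even, so this is 2(4chw + 2ch + 2cw + c + 2hw + h + w) + 1,
and 4chw + 2ch + 2cw + c + 2hw + h + w ∈ ℤ gives the required form.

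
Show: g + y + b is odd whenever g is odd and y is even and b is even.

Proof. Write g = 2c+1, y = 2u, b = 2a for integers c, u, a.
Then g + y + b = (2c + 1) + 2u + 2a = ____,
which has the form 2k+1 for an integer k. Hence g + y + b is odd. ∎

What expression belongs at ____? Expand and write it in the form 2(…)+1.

2(a + c + u) + 1

(2c + 1) + 2u + 2a = 2a + 2c + 2u + 1
= 2(a + c + u) + 1.
Since a + c + u is an integer, the sum is of the form 2k+1 for an integer k.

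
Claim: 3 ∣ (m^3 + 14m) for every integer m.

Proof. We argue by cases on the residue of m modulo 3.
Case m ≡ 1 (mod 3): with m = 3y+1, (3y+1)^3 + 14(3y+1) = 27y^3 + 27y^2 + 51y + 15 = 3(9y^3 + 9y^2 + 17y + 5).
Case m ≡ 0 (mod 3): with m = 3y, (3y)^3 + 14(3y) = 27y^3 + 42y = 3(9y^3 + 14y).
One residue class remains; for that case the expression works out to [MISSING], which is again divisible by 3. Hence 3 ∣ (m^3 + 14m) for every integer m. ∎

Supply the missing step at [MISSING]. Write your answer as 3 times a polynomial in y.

3(9y^3 + 18y^2 + 26y + 12)

The residues treated are {1, 0}, so the missing case is m ≡ 2 (mod 3); write m = 3y+2.
Then (3y+2)^3 + 14(3y+2) = 27y^3 + 54y^2 + 78y + 36 = 3(9y^3 + 18y^2 + 26y + 12).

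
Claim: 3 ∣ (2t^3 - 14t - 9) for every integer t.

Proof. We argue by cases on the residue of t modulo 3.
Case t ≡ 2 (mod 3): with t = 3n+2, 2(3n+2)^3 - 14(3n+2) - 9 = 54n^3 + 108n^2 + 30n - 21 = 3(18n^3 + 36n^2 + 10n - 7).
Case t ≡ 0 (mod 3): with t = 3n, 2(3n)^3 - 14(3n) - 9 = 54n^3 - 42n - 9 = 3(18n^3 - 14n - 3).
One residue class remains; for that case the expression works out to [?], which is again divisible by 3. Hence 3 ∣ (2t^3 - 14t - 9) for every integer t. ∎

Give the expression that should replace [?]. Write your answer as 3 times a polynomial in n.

3(18n^3 + 18n^2 - 8n - 7)

Only t ≡ 1 (mod 3) is unaccounted for. Put t = 3n+1:
2(3n+1)^3 - 14(3n+1) - 9 expands to 54n^3 + 54n^2 - 24n - 21,
and factoring out 3 leaves 3(18n^3 + 18n^2 - 8n - 7).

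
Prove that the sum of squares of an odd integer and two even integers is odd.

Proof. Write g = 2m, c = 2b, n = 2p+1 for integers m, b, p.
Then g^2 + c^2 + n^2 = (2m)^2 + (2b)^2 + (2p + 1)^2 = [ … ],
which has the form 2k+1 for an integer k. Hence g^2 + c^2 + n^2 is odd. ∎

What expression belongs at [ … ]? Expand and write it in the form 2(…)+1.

2(2b^2 + 2m^2 + 2p^2 + 2p) + 1

Expanding: (2m)^2 + (2b)^2 + (2p + 1)^2 = 4b^2 + 4m^2 + 4p^2 + 4p + 1.
Every term except the constant is even, so this is 2(2b^2 + 2m^2 + 2p^2 + 2p) + 1,
and 2b^2 + 2m^2 + 2p^2 + 2p ∈ ℤ gives the required form.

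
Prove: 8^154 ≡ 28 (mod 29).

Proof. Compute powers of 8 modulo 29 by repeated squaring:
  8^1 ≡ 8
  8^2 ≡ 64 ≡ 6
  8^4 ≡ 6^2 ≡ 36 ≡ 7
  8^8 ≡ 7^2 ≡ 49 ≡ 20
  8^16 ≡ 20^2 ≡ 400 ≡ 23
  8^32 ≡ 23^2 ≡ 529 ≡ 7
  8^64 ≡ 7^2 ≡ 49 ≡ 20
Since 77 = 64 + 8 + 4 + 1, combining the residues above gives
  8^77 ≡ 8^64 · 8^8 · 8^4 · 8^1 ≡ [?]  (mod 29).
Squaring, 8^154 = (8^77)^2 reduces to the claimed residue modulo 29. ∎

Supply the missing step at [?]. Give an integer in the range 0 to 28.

Multiply the listed residues: 20 · 20 · 7 · 8 = 400 → 2800 → 22400.
Reducing modulo 29: 22400 = 772·29 + 12, so 8^77 ≡ 12.

12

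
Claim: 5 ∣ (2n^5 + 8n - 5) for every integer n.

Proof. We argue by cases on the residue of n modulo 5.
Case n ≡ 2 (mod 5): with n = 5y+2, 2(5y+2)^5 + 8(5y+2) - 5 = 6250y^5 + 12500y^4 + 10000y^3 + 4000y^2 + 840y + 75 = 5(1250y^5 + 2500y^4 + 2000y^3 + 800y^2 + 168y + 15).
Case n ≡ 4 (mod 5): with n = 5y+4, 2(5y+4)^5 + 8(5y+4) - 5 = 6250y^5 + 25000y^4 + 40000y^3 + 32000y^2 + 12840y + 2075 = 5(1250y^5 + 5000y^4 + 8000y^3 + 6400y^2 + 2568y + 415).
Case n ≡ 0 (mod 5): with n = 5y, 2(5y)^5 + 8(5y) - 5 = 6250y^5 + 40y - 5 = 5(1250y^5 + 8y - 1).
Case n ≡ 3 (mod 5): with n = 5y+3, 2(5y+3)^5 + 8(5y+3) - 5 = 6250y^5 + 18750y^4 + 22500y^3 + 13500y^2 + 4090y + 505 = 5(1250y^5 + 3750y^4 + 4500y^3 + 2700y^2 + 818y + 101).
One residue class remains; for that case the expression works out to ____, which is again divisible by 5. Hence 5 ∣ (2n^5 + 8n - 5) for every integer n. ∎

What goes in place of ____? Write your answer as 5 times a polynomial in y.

Only n ≡ 1 (mod 5) is unaccounted for. Put n = 5y+1:
2(5y+1)^5 + 8(5y+1) - 5 expands to 6250y^5 + 6250y^4 + 2500y^3 + 500y^2 + 90y + 5,
and factoring out 5 leaves 5(1250y^5 + 1250y^4 + 500y^3 + 100y^2 + 18y + 1).

5(1250y^5 + 1250y^4 + 500y^3 + 100y^2 + 18y + 1)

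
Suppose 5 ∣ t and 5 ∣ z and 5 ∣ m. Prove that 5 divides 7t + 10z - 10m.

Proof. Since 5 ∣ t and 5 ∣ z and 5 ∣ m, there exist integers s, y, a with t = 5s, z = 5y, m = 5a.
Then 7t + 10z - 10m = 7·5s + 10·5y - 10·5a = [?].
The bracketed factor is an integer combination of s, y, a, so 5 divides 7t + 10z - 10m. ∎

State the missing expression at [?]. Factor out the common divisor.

5(-10a + 7s + 10y)

Pull the common 5 out of every term: 7·5s + 10·5y - 10·5a = 5(-10a + 7s + 10y).
-10a + 7s + 10y is an integer, which exhibits the divisibility.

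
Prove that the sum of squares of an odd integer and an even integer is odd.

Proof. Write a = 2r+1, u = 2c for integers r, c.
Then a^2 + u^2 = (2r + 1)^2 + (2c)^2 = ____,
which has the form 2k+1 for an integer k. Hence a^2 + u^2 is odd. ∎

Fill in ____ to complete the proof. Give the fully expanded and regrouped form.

2(2c^2 + 2r^2 + 2r) + 1

(2r + 1)^2 + (2c)^2 = 4c^2 + 4r^2 + 4r + 1
= 2(2c^2 + 2r^2 + 2r) + 1.
Since 2c^2 + 2r^2 + 2r is an integer, the sum of squares is of the form 2k+1 for an integer k.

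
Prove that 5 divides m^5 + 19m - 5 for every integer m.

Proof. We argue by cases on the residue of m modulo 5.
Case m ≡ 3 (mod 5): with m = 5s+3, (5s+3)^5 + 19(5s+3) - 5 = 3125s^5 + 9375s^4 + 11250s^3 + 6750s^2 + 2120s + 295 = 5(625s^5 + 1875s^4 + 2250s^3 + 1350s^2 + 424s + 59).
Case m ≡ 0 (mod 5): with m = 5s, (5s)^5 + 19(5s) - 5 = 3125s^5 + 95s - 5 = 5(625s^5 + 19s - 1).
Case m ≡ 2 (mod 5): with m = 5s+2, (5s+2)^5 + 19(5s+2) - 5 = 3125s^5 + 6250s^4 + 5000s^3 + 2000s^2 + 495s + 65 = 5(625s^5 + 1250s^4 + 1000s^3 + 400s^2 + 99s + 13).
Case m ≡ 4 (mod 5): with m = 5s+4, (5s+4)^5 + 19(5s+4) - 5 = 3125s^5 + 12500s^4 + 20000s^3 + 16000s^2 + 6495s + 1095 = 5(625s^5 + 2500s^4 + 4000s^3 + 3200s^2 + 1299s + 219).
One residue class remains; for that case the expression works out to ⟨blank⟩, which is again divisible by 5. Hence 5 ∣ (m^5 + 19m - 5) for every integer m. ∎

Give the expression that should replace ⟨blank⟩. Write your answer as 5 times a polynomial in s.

Only m ≡ 1 (mod 5) is unaccounted for. Put m = 5s+1:
(5s+1)^5 + 19(5s+1) - 5 expands to 3125s^5 + 3125s^4 + 1250s^3 + 250s^2 + 120s + 15,
and factoring out 5 leaves 5(625s^5 + 625s^4 + 250s^3 + 50s^2 + 24s + 3).

5(625s^5 + 625s^4 + 250s^3 + 50s^2 + 24s + 3)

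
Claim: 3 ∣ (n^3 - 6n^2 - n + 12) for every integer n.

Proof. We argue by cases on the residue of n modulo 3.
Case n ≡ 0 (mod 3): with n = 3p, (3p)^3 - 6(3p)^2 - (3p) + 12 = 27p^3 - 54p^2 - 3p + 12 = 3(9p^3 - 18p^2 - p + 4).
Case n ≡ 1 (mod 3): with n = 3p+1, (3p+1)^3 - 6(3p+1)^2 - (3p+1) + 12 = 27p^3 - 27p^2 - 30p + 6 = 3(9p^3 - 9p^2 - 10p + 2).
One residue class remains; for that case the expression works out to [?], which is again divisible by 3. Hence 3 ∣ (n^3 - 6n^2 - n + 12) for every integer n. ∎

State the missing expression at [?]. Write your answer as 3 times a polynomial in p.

The residues treated are {0, 1}, so the missing case is n ≡ 2 (mod 3); write n = 3p+2.
Then (3p+2)^3 - 6(3p+2)^2 - (3p+2) + 12 = 27p^3 - 39p - 6 = 3(9p^3 - 13p - 2).

3(9p^3 - 13p - 2)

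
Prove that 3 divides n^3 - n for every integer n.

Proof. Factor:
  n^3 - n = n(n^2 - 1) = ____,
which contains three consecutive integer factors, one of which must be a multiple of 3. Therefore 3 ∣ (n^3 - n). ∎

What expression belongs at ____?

n(n^2 - 1) = n(n - 1)(n + 1) = (n - 1)n(n + 1).
These three factors are consecutive integers, so their product is divisible by 3.

(n - 1)n(n + 1)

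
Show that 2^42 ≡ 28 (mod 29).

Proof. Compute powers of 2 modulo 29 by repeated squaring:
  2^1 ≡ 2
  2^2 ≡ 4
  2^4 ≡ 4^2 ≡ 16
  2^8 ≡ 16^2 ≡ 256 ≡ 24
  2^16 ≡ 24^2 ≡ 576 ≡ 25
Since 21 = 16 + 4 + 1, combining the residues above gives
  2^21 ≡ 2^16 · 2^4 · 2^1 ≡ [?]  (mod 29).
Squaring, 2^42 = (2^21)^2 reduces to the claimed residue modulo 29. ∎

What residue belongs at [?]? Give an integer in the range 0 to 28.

17

Multiply the listed residues: 25 · 16 · 2 = 400 → 800.
Reducing modulo 29: 800 = 27·29 + 17, so 2^21 ≡ 17.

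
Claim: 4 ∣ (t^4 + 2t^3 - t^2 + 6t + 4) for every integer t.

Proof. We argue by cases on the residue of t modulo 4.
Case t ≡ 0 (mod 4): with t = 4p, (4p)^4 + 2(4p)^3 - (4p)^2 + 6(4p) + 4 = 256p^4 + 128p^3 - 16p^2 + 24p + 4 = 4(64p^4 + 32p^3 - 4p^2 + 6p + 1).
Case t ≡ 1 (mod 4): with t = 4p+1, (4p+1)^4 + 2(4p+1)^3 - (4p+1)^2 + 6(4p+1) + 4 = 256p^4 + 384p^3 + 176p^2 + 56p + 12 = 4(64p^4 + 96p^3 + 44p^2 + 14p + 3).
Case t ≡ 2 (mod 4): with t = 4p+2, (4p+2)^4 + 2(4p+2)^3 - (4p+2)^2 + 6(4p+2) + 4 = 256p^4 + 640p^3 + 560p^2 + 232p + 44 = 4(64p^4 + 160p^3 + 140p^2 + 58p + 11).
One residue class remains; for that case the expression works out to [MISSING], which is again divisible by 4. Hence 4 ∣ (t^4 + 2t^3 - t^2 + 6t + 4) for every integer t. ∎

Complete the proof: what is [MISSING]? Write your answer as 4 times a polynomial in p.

Only t ≡ 3 (mod 4) is unaccounted for. Put t = 4p+3:
(4p+3)^4 + 2(4p+3)^3 - (4p+3)^2 + 6(4p+3) + 4 expands to 256p^4 + 896p^3 + 1136p^2 + 648p + 148,
and factoring out 4 leaves 4(64p^4 + 224p^3 + 284p^2 + 162p + 37).

4(64p^4 + 224p^3 + 284p^2 + 162p + 37)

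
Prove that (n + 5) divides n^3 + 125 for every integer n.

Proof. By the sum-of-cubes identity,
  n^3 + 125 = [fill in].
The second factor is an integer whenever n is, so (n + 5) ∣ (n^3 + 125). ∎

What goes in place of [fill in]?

Polynomial division of n^3 + 125 by n + 5 leaves remainder 0 and quotient n^2 - 5n + 25.
Hence n^3 + 125 = (n + 5)(n^2 - 5n + 25).

(n + 5)(n^2 - 5n + 25)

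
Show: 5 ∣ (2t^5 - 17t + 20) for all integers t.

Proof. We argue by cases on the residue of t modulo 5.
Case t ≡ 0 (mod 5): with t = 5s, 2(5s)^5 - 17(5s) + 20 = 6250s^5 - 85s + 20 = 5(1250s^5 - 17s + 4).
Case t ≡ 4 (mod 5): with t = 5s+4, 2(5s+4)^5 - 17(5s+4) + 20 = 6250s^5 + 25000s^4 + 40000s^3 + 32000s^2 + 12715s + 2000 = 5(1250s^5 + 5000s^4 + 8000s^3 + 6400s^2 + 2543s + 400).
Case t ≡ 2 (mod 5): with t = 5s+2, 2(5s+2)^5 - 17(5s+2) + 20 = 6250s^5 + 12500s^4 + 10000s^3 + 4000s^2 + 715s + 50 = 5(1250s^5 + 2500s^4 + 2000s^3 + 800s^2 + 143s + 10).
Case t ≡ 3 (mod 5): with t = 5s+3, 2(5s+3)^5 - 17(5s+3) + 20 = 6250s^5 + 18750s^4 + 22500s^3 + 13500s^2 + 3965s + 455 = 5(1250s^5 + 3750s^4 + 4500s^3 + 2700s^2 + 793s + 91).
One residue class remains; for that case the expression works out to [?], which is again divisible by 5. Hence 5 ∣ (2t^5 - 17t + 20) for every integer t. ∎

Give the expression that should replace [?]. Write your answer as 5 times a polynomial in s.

Only t ≡ 1 (mod 5) is unaccounted for. Put t = 5s+1:
2(5s+1)^5 - 17(5s+1) + 20 expands to 6250s^5 + 6250s^4 + 2500s^3 + 500s^2 - 35s + 5,
and factoring out 5 leaves 5(1250s^5 + 1250s^4 + 500s^3 + 100s^2 - 7s + 1).

5(1250s^5 + 1250s^4 + 500s^3 + 100s^2 - 7s + 1)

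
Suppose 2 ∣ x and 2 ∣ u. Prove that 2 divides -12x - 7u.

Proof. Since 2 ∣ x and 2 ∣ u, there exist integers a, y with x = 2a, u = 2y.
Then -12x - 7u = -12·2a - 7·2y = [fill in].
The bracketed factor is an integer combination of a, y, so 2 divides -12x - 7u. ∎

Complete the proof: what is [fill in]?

2(-12a - 7y)

Each term has a factor of 2: -12·2a - 7·2y = 2·(-12a - 7y).
Since -12a - 7y is an integer, 2 ∣ (-12x - 7u).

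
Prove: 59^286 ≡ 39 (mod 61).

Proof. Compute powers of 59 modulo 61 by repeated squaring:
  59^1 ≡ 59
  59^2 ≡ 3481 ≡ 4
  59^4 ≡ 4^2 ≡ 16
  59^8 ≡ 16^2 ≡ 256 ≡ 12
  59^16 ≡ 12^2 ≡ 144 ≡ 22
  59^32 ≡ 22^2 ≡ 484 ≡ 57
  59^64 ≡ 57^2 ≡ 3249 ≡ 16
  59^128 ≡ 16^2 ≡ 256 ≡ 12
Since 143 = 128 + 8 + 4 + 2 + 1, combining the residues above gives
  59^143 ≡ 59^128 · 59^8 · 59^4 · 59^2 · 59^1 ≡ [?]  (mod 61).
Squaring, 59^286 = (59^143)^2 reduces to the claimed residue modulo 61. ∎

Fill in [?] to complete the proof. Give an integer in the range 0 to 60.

Multiply the listed residues: 12 · 12 · 16 · 4 · 59 = 144 → 2304 → 9216 → 543744.
Reducing modulo 61: 543744 = 8913·61 + 51, so 59^143 ≡ 51.

51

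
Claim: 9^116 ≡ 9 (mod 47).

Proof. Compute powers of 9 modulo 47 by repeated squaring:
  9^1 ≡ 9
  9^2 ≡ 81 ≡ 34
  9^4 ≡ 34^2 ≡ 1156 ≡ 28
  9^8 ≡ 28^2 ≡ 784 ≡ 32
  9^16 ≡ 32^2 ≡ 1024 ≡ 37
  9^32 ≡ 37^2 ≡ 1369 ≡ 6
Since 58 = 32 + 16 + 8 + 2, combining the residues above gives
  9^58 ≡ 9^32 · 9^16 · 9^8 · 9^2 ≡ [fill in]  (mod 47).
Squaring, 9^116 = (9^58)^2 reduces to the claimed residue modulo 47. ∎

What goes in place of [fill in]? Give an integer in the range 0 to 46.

3

9^32 · 9^16 · 9^8 · 9^2 ≡ 6 · 37 · 32 · 34 = 241536.
241536 mod 47 = 3, so 9^58 ≡ 3 (mod 47).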